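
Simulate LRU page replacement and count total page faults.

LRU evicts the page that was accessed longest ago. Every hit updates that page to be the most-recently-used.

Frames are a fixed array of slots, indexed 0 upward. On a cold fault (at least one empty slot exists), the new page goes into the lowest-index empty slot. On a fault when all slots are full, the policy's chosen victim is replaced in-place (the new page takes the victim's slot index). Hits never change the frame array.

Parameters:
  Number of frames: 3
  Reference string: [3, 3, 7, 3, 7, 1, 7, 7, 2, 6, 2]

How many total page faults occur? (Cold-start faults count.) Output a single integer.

Step 0: ref 3 → FAULT, frames=[3,-,-]
Step 1: ref 3 → HIT, frames=[3,-,-]
Step 2: ref 7 → FAULT, frames=[3,7,-]
Step 3: ref 3 → HIT, frames=[3,7,-]
Step 4: ref 7 → HIT, frames=[3,7,-]
Step 5: ref 1 → FAULT, frames=[3,7,1]
Step 6: ref 7 → HIT, frames=[3,7,1]
Step 7: ref 7 → HIT, frames=[3,7,1]
Step 8: ref 2 → FAULT (evict 3), frames=[2,7,1]
Step 9: ref 6 → FAULT (evict 1), frames=[2,7,6]
Step 10: ref 2 → HIT, frames=[2,7,6]
Total faults: 5

Answer: 5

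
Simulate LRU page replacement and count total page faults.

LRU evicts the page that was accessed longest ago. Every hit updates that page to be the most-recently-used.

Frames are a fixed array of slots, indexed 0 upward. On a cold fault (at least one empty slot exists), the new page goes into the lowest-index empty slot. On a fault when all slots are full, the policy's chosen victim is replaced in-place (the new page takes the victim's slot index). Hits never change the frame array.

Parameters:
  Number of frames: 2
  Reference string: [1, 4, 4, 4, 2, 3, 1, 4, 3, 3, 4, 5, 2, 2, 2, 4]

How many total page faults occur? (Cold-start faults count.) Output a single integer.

Answer: 10

Derivation:
Step 0: ref 1 → FAULT, frames=[1,-]
Step 1: ref 4 → FAULT, frames=[1,4]
Step 2: ref 4 → HIT, frames=[1,4]
Step 3: ref 4 → HIT, frames=[1,4]
Step 4: ref 2 → FAULT (evict 1), frames=[2,4]
Step 5: ref 3 → FAULT (evict 4), frames=[2,3]
Step 6: ref 1 → FAULT (evict 2), frames=[1,3]
Step 7: ref 4 → FAULT (evict 3), frames=[1,4]
Step 8: ref 3 → FAULT (evict 1), frames=[3,4]
Step 9: ref 3 → HIT, frames=[3,4]
Step 10: ref 4 → HIT, frames=[3,4]
Step 11: ref 5 → FAULT (evict 3), frames=[5,4]
Step 12: ref 2 → FAULT (evict 4), frames=[5,2]
Step 13: ref 2 → HIT, frames=[5,2]
Step 14: ref 2 → HIT, frames=[5,2]
Step 15: ref 4 → FAULT (evict 5), frames=[4,2]
Total faults: 10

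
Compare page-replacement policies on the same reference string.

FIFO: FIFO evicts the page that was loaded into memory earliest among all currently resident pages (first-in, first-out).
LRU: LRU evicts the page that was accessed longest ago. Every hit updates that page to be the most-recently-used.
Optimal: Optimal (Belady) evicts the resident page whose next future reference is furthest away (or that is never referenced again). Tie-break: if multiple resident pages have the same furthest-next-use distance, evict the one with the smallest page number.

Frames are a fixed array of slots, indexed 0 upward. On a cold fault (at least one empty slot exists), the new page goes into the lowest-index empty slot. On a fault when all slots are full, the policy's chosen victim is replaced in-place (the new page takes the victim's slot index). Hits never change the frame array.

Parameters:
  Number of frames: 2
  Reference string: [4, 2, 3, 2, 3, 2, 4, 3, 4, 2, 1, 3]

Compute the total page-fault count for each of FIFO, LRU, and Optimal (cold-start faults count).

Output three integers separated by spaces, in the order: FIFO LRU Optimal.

Answer: 7 8 6

Derivation:
--- FIFO ---
  step 0: ref 4 -> FAULT, frames=[4,-] (faults so far: 1)
  step 1: ref 2 -> FAULT, frames=[4,2] (faults so far: 2)
  step 2: ref 3 -> FAULT, evict 4, frames=[3,2] (faults so far: 3)
  step 3: ref 2 -> HIT, frames=[3,2] (faults so far: 3)
  step 4: ref 3 -> HIT, frames=[3,2] (faults so far: 3)
  step 5: ref 2 -> HIT, frames=[3,2] (faults so far: 3)
  step 6: ref 4 -> FAULT, evict 2, frames=[3,4] (faults so far: 4)
  step 7: ref 3 -> HIT, frames=[3,4] (faults so far: 4)
  step 8: ref 4 -> HIT, frames=[3,4] (faults so far: 4)
  step 9: ref 2 -> FAULT, evict 3, frames=[2,4] (faults so far: 5)
  step 10: ref 1 -> FAULT, evict 4, frames=[2,1] (faults so far: 6)
  step 11: ref 3 -> FAULT, evict 2, frames=[3,1] (faults so far: 7)
  FIFO total faults: 7
--- LRU ---
  step 0: ref 4 -> FAULT, frames=[4,-] (faults so far: 1)
  step 1: ref 2 -> FAULT, frames=[4,2] (faults so far: 2)
  step 2: ref 3 -> FAULT, evict 4, frames=[3,2] (faults so far: 3)
  step 3: ref 2 -> HIT, frames=[3,2] (faults so far: 3)
  step 4: ref 3 -> HIT, frames=[3,2] (faults so far: 3)
  step 5: ref 2 -> HIT, frames=[3,2] (faults so far: 3)
  step 6: ref 4 -> FAULT, evict 3, frames=[4,2] (faults so far: 4)
  step 7: ref 3 -> FAULT, evict 2, frames=[4,3] (faults so far: 5)
  step 8: ref 4 -> HIT, frames=[4,3] (faults so far: 5)
  step 9: ref 2 -> FAULT, evict 3, frames=[4,2] (faults so far: 6)
  step 10: ref 1 -> FAULT, evict 4, frames=[1,2] (faults so far: 7)
  step 11: ref 3 -> FAULT, evict 2, frames=[1,3] (faults so far: 8)
  LRU total faults: 8
--- Optimal ---
  step 0: ref 4 -> FAULT, frames=[4,-] (faults so far: 1)
  step 1: ref 2 -> FAULT, frames=[4,2] (faults so far: 2)
  step 2: ref 3 -> FAULT, evict 4, frames=[3,2] (faults so far: 3)
  step 3: ref 2 -> HIT, frames=[3,2] (faults so far: 3)
  step 4: ref 3 -> HIT, frames=[3,2] (faults so far: 3)
  step 5: ref 2 -> HIT, frames=[3,2] (faults so far: 3)
  step 6: ref 4 -> FAULT, evict 2, frames=[3,4] (faults so far: 4)
  step 7: ref 3 -> HIT, frames=[3,4] (faults so far: 4)
  step 8: ref 4 -> HIT, frames=[3,4] (faults so far: 4)
  step 9: ref 2 -> FAULT, evict 4, frames=[3,2] (faults so far: 5)
  step 10: ref 1 -> FAULT, evict 2, frames=[3,1] (faults so far: 6)
  step 11: ref 3 -> HIT, frames=[3,1] (faults so far: 6)
  Optimal total faults: 6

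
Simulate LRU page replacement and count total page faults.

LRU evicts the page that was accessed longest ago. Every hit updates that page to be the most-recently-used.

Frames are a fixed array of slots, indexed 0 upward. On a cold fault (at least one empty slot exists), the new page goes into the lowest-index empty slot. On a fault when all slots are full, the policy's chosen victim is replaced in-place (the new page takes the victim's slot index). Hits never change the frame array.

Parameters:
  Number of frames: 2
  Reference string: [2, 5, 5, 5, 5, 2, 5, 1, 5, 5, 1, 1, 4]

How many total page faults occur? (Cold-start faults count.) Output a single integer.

Answer: 4

Derivation:
Step 0: ref 2 → FAULT, frames=[2,-]
Step 1: ref 5 → FAULT, frames=[2,5]
Step 2: ref 5 → HIT, frames=[2,5]
Step 3: ref 5 → HIT, frames=[2,5]
Step 4: ref 5 → HIT, frames=[2,5]
Step 5: ref 2 → HIT, frames=[2,5]
Step 6: ref 5 → HIT, frames=[2,5]
Step 7: ref 1 → FAULT (evict 2), frames=[1,5]
Step 8: ref 5 → HIT, frames=[1,5]
Step 9: ref 5 → HIT, frames=[1,5]
Step 10: ref 1 → HIT, frames=[1,5]
Step 11: ref 1 → HIT, frames=[1,5]
Step 12: ref 4 → FAULT (evict 5), frames=[1,4]
Total faults: 4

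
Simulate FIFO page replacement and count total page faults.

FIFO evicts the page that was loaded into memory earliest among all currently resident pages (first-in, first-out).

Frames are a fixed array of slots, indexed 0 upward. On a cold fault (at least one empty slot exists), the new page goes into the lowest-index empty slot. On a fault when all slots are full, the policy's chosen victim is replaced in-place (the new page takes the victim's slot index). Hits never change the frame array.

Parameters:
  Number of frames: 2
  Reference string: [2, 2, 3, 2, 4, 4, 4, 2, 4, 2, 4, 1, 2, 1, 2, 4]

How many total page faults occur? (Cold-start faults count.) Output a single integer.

Answer: 6

Derivation:
Step 0: ref 2 → FAULT, frames=[2,-]
Step 1: ref 2 → HIT, frames=[2,-]
Step 2: ref 3 → FAULT, frames=[2,3]
Step 3: ref 2 → HIT, frames=[2,3]
Step 4: ref 4 → FAULT (evict 2), frames=[4,3]
Step 5: ref 4 → HIT, frames=[4,3]
Step 6: ref 4 → HIT, frames=[4,3]
Step 7: ref 2 → FAULT (evict 3), frames=[4,2]
Step 8: ref 4 → HIT, frames=[4,2]
Step 9: ref 2 → HIT, frames=[4,2]
Step 10: ref 4 → HIT, frames=[4,2]
Step 11: ref 1 → FAULT (evict 4), frames=[1,2]
Step 12: ref 2 → HIT, frames=[1,2]
Step 13: ref 1 → HIT, frames=[1,2]
Step 14: ref 2 → HIT, frames=[1,2]
Step 15: ref 4 → FAULT (evict 2), frames=[1,4]
Total faults: 6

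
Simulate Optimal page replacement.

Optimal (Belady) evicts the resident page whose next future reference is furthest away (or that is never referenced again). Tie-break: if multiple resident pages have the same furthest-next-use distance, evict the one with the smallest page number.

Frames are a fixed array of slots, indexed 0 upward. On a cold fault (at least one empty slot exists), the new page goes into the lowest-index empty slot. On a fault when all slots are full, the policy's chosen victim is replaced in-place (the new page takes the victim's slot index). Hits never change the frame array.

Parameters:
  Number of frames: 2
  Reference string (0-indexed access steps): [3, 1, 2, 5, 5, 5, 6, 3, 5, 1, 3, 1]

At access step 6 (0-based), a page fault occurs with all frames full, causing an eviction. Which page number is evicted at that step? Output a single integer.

Answer: 5

Derivation:
Step 0: ref 3 -> FAULT, frames=[3,-]
Step 1: ref 1 -> FAULT, frames=[3,1]
Step 2: ref 2 -> FAULT, evict 1, frames=[3,2]
Step 3: ref 5 -> FAULT, evict 2, frames=[3,5]
Step 4: ref 5 -> HIT, frames=[3,5]
Step 5: ref 5 -> HIT, frames=[3,5]
Step 6: ref 6 -> FAULT, evict 5, frames=[3,6]
At step 6: evicted page 5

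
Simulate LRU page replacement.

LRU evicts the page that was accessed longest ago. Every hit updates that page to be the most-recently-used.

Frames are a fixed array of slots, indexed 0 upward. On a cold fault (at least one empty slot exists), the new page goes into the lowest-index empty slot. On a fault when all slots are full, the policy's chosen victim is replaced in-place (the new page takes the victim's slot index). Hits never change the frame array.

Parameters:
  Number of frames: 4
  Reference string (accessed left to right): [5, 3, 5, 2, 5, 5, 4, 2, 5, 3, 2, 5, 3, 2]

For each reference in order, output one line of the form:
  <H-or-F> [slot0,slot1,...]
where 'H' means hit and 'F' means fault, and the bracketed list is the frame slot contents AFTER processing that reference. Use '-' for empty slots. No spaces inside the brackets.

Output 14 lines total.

F [5,-,-,-]
F [5,3,-,-]
H [5,3,-,-]
F [5,3,2,-]
H [5,3,2,-]
H [5,3,2,-]
F [5,3,2,4]
H [5,3,2,4]
H [5,3,2,4]
H [5,3,2,4]
H [5,3,2,4]
H [5,3,2,4]
H [5,3,2,4]
H [5,3,2,4]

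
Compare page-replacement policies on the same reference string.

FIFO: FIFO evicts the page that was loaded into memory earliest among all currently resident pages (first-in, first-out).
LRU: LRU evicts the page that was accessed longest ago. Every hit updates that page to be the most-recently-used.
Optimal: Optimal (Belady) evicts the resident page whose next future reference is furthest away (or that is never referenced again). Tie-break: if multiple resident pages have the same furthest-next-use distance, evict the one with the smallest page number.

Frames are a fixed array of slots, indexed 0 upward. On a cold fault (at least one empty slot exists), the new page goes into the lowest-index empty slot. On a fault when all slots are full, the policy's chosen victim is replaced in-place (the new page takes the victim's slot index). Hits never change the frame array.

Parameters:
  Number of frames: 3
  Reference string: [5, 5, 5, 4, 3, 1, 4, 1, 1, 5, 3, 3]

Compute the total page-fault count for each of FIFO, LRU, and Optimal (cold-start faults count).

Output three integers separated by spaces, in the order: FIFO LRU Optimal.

Answer: 5 6 5

Derivation:
--- FIFO ---
  step 0: ref 5 -> FAULT, frames=[5,-,-] (faults so far: 1)
  step 1: ref 5 -> HIT, frames=[5,-,-] (faults so far: 1)
  step 2: ref 5 -> HIT, frames=[5,-,-] (faults so far: 1)
  step 3: ref 4 -> FAULT, frames=[5,4,-] (faults so far: 2)
  step 4: ref 3 -> FAULT, frames=[5,4,3] (faults so far: 3)
  step 5: ref 1 -> FAULT, evict 5, frames=[1,4,3] (faults so far: 4)
  step 6: ref 4 -> HIT, frames=[1,4,3] (faults so far: 4)
  step 7: ref 1 -> HIT, frames=[1,4,3] (faults so far: 4)
  step 8: ref 1 -> HIT, frames=[1,4,3] (faults so far: 4)
  step 9: ref 5 -> FAULT, evict 4, frames=[1,5,3] (faults so far: 5)
  step 10: ref 3 -> HIT, frames=[1,5,3] (faults so far: 5)
  step 11: ref 3 -> HIT, frames=[1,5,3] (faults so far: 5)
  FIFO total faults: 5
--- LRU ---
  step 0: ref 5 -> FAULT, frames=[5,-,-] (faults so far: 1)
  step 1: ref 5 -> HIT, frames=[5,-,-] (faults so far: 1)
  step 2: ref 5 -> HIT, frames=[5,-,-] (faults so far: 1)
  step 3: ref 4 -> FAULT, frames=[5,4,-] (faults so far: 2)
  step 4: ref 3 -> FAULT, frames=[5,4,3] (faults so far: 3)
  step 5: ref 1 -> FAULT, evict 5, frames=[1,4,3] (faults so far: 4)
  step 6: ref 4 -> HIT, frames=[1,4,3] (faults so far: 4)
  step 7: ref 1 -> HIT, frames=[1,4,3] (faults so far: 4)
  step 8: ref 1 -> HIT, frames=[1,4,3] (faults so far: 4)
  step 9: ref 5 -> FAULT, evict 3, frames=[1,4,5] (faults so far: 5)
  step 10: ref 3 -> FAULT, evict 4, frames=[1,3,5] (faults so far: 6)
  step 11: ref 3 -> HIT, frames=[1,3,5] (faults so far: 6)
  LRU total faults: 6
--- Optimal ---
  step 0: ref 5 -> FAULT, frames=[5,-,-] (faults so far: 1)
  step 1: ref 5 -> HIT, frames=[5,-,-] (faults so far: 1)
  step 2: ref 5 -> HIT, frames=[5,-,-] (faults so far: 1)
  step 3: ref 4 -> FAULT, frames=[5,4,-] (faults so far: 2)
  step 4: ref 3 -> FAULT, frames=[5,4,3] (faults so far: 3)
  step 5: ref 1 -> FAULT, evict 3, frames=[5,4,1] (faults so far: 4)
  step 6: ref 4 -> HIT, frames=[5,4,1] (faults so far: 4)
  step 7: ref 1 -> HIT, frames=[5,4,1] (faults so far: 4)
  step 8: ref 1 -> HIT, frames=[5,4,1] (faults so far: 4)
  step 9: ref 5 -> HIT, frames=[5,4,1] (faults so far: 4)
  step 10: ref 3 -> FAULT, evict 1, frames=[5,4,3] (faults so far: 5)
  step 11: ref 3 -> HIT, frames=[5,4,3] (faults so far: 5)
  Optimal total faults: 5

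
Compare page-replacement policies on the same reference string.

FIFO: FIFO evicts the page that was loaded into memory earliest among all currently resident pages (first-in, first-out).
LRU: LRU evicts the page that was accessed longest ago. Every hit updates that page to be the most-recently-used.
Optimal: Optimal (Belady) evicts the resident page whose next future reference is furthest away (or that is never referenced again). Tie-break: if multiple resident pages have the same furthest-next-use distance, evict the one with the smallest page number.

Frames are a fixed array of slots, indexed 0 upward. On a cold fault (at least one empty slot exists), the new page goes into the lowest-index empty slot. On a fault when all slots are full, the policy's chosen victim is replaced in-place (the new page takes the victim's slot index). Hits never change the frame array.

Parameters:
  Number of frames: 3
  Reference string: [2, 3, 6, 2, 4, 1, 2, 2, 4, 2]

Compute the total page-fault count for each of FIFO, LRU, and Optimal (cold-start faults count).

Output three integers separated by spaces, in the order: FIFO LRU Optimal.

--- FIFO ---
  step 0: ref 2 -> FAULT, frames=[2,-,-] (faults so far: 1)
  step 1: ref 3 -> FAULT, frames=[2,3,-] (faults so far: 2)
  step 2: ref 6 -> FAULT, frames=[2,3,6] (faults so far: 3)
  step 3: ref 2 -> HIT, frames=[2,3,6] (faults so far: 3)
  step 4: ref 4 -> FAULT, evict 2, frames=[4,3,6] (faults so far: 4)
  step 5: ref 1 -> FAULT, evict 3, frames=[4,1,6] (faults so far: 5)
  step 6: ref 2 -> FAULT, evict 6, frames=[4,1,2] (faults so far: 6)
  step 7: ref 2 -> HIT, frames=[4,1,2] (faults so far: 6)
  step 8: ref 4 -> HIT, frames=[4,1,2] (faults so far: 6)
  step 9: ref 2 -> HIT, frames=[4,1,2] (faults so far: 6)
  FIFO total faults: 6
--- LRU ---
  step 0: ref 2 -> FAULT, frames=[2,-,-] (faults so far: 1)
  step 1: ref 3 -> FAULT, frames=[2,3,-] (faults so far: 2)
  step 2: ref 6 -> FAULT, frames=[2,3,6] (faults so far: 3)
  step 3: ref 2 -> HIT, frames=[2,3,6] (faults so far: 3)
  step 4: ref 4 -> FAULT, evict 3, frames=[2,4,6] (faults so far: 4)
  step 5: ref 1 -> FAULT, evict 6, frames=[2,4,1] (faults so far: 5)
  step 6: ref 2 -> HIT, frames=[2,4,1] (faults so far: 5)
  step 7: ref 2 -> HIT, frames=[2,4,1] (faults so far: 5)
  step 8: ref 4 -> HIT, frames=[2,4,1] (faults so far: 5)
  step 9: ref 2 -> HIT, frames=[2,4,1] (faults so far: 5)
  LRU total faults: 5
--- Optimal ---
  step 0: ref 2 -> FAULT, frames=[2,-,-] (faults so far: 1)
  step 1: ref 3 -> FAULT, frames=[2,3,-] (faults so far: 2)
  step 2: ref 6 -> FAULT, frames=[2,3,6] (faults so far: 3)
  step 3: ref 2 -> HIT, frames=[2,3,6] (faults so far: 3)
  step 4: ref 4 -> FAULT, evict 3, frames=[2,4,6] (faults so far: 4)
  step 5: ref 1 -> FAULT, evict 6, frames=[2,4,1] (faults so far: 5)
  step 6: ref 2 -> HIT, frames=[2,4,1] (faults so far: 5)
  step 7: ref 2 -> HIT, frames=[2,4,1] (faults so far: 5)
  step 8: ref 4 -> HIT, frames=[2,4,1] (faults so far: 5)
  step 9: ref 2 -> HIT, frames=[2,4,1] (faults so far: 5)
  Optimal total faults: 5

Answer: 6 5 5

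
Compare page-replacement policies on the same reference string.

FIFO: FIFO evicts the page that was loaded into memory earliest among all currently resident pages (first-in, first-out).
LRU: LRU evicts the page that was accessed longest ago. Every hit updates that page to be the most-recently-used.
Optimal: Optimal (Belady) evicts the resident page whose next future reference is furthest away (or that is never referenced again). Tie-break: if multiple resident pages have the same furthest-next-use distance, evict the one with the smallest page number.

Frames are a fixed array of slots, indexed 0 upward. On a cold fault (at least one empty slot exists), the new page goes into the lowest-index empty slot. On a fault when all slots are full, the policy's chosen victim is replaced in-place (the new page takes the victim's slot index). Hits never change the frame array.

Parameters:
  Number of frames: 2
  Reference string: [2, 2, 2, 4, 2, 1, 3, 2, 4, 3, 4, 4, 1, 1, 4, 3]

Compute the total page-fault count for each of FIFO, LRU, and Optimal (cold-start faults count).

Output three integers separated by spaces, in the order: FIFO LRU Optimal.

--- FIFO ---
  step 0: ref 2 -> FAULT, frames=[2,-] (faults so far: 1)
  step 1: ref 2 -> HIT, frames=[2,-] (faults so far: 1)
  step 2: ref 2 -> HIT, frames=[2,-] (faults so far: 1)
  step 3: ref 4 -> FAULT, frames=[2,4] (faults so far: 2)
  step 4: ref 2 -> HIT, frames=[2,4] (faults so far: 2)
  step 5: ref 1 -> FAULT, evict 2, frames=[1,4] (faults so far: 3)
  step 6: ref 3 -> FAULT, evict 4, frames=[1,3] (faults so far: 4)
  step 7: ref 2 -> FAULT, evict 1, frames=[2,3] (faults so far: 5)
  step 8: ref 4 -> FAULT, evict 3, frames=[2,4] (faults so far: 6)
  step 9: ref 3 -> FAULT, evict 2, frames=[3,4] (faults so far: 7)
  step 10: ref 4 -> HIT, frames=[3,4] (faults so far: 7)
  step 11: ref 4 -> HIT, frames=[3,4] (faults so far: 7)
  step 12: ref 1 -> FAULT, evict 4, frames=[3,1] (faults so far: 8)
  step 13: ref 1 -> HIT, frames=[3,1] (faults so far: 8)
  step 14: ref 4 -> FAULT, evict 3, frames=[4,1] (faults so far: 9)
  step 15: ref 3 -> FAULT, evict 1, frames=[4,3] (faults so far: 10)
  FIFO total faults: 10
--- LRU ---
  step 0: ref 2 -> FAULT, frames=[2,-] (faults so far: 1)
  step 1: ref 2 -> HIT, frames=[2,-] (faults so far: 1)
  step 2: ref 2 -> HIT, frames=[2,-] (faults so far: 1)
  step 3: ref 4 -> FAULT, frames=[2,4] (faults so far: 2)
  step 4: ref 2 -> HIT, frames=[2,4] (faults so far: 2)
  step 5: ref 1 -> FAULT, evict 4, frames=[2,1] (faults so far: 3)
  step 6: ref 3 -> FAULT, evict 2, frames=[3,1] (faults so far: 4)
  step 7: ref 2 -> FAULT, evict 1, frames=[3,2] (faults so far: 5)
  step 8: ref 4 -> FAULT, evict 3, frames=[4,2] (faults so far: 6)
  step 9: ref 3 -> FAULT, evict 2, frames=[4,3] (faults so far: 7)
  step 10: ref 4 -> HIT, frames=[4,3] (faults so far: 7)
  step 11: ref 4 -> HIT, frames=[4,3] (faults so far: 7)
  step 12: ref 1 -> FAULT, evict 3, frames=[4,1] (faults so far: 8)
  step 13: ref 1 -> HIT, frames=[4,1] (faults so far: 8)
  step 14: ref 4 -> HIT, frames=[4,1] (faults so far: 8)
  step 15: ref 3 -> FAULT, evict 1, frames=[4,3] (faults so far: 9)
  LRU total faults: 9
--- Optimal ---
  step 0: ref 2 -> FAULT, frames=[2,-] (faults so far: 1)
  step 1: ref 2 -> HIT, frames=[2,-] (faults so far: 1)
  step 2: ref 2 -> HIT, frames=[2,-] (faults so far: 1)
  step 3: ref 4 -> FAULT, frames=[2,4] (faults so far: 2)
  step 4: ref 2 -> HIT, frames=[2,4] (faults so far: 2)
  step 5: ref 1 -> FAULT, evict 4, frames=[2,1] (faults so far: 3)
  step 6: ref 3 -> FAULT, evict 1, frames=[2,3] (faults so far: 4)
  step 7: ref 2 -> HIT, frames=[2,3] (faults so far: 4)
  step 8: ref 4 -> FAULT, evict 2, frames=[4,3] (faults so far: 5)
  step 9: ref 3 -> HIT, frames=[4,3] (faults so far: 5)
  step 10: ref 4 -> HIT, frames=[4,3] (faults so far: 5)
  step 11: ref 4 -> HIT, frames=[4,3] (faults so far: 5)
  step 12: ref 1 -> FAULT, evict 3, frames=[4,1] (faults so far: 6)
  step 13: ref 1 -> HIT, frames=[4,1] (faults so far: 6)
  step 14: ref 4 -> HIT, frames=[4,1] (faults so far: 6)
  step 15: ref 3 -> FAULT, evict 1, frames=[4,3] (faults so far: 7)
  Optimal total faults: 7

Answer: 10 9 7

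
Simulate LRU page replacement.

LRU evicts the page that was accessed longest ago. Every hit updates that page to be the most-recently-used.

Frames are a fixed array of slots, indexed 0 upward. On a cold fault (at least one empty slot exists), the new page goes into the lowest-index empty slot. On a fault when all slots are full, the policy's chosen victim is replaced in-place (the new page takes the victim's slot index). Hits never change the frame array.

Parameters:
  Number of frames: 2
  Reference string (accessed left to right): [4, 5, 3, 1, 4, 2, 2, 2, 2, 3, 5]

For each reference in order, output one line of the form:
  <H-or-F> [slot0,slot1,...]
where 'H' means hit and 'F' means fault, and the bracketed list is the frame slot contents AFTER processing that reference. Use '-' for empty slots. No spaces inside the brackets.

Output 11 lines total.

F [4,-]
F [4,5]
F [3,5]
F [3,1]
F [4,1]
F [4,2]
H [4,2]
H [4,2]
H [4,2]
F [3,2]
F [3,5]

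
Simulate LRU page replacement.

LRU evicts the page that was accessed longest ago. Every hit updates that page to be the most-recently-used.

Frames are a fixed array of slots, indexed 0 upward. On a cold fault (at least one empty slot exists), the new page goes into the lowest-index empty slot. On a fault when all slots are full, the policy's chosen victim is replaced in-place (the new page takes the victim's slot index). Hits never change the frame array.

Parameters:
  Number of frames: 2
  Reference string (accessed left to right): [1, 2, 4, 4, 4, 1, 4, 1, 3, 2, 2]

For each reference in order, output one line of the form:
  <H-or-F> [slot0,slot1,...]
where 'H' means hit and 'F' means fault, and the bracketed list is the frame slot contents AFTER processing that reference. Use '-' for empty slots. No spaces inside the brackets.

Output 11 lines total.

F [1,-]
F [1,2]
F [4,2]
H [4,2]
H [4,2]
F [4,1]
H [4,1]
H [4,1]
F [3,1]
F [3,2]
H [3,2]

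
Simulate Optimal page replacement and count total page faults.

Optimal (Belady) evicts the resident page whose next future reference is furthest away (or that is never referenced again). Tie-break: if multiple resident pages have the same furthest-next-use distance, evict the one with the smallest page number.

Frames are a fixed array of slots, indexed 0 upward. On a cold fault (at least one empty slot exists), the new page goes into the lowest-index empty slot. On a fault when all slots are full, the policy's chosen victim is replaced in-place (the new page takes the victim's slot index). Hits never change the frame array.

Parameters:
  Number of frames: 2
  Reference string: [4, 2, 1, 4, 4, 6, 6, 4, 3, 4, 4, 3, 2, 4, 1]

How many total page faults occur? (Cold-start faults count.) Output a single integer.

Step 0: ref 4 → FAULT, frames=[4,-]
Step 1: ref 2 → FAULT, frames=[4,2]
Step 2: ref 1 → FAULT (evict 2), frames=[4,1]
Step 3: ref 4 → HIT, frames=[4,1]
Step 4: ref 4 → HIT, frames=[4,1]
Step 5: ref 6 → FAULT (evict 1), frames=[4,6]
Step 6: ref 6 → HIT, frames=[4,6]
Step 7: ref 4 → HIT, frames=[4,6]
Step 8: ref 3 → FAULT (evict 6), frames=[4,3]
Step 9: ref 4 → HIT, frames=[4,3]
Step 10: ref 4 → HIT, frames=[4,3]
Step 11: ref 3 → HIT, frames=[4,3]
Step 12: ref 2 → FAULT (evict 3), frames=[4,2]
Step 13: ref 4 → HIT, frames=[4,2]
Step 14: ref 1 → FAULT (evict 2), frames=[4,1]
Total faults: 7

Answer: 7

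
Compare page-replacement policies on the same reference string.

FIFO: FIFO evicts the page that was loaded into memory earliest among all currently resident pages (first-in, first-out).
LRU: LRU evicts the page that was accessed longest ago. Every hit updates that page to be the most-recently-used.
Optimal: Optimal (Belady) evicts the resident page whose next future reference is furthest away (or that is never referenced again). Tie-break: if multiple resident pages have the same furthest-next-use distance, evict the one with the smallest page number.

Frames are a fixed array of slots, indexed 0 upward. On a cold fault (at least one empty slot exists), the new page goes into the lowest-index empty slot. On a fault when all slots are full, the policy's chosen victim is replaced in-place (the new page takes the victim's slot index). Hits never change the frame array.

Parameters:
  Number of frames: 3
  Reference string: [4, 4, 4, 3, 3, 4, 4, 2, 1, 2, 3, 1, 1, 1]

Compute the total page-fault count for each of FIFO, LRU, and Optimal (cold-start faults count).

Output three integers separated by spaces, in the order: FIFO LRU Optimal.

Answer: 4 5 4

Derivation:
--- FIFO ---
  step 0: ref 4 -> FAULT, frames=[4,-,-] (faults so far: 1)
  step 1: ref 4 -> HIT, frames=[4,-,-] (faults so far: 1)
  step 2: ref 4 -> HIT, frames=[4,-,-] (faults so far: 1)
  step 3: ref 3 -> FAULT, frames=[4,3,-] (faults so far: 2)
  step 4: ref 3 -> HIT, frames=[4,3,-] (faults so far: 2)
  step 5: ref 4 -> HIT, frames=[4,3,-] (faults so far: 2)
  step 6: ref 4 -> HIT, frames=[4,3,-] (faults so far: 2)
  step 7: ref 2 -> FAULT, frames=[4,3,2] (faults so far: 3)
  step 8: ref 1 -> FAULT, evict 4, frames=[1,3,2] (faults so far: 4)
  step 9: ref 2 -> HIT, frames=[1,3,2] (faults so far: 4)
  step 10: ref 3 -> HIT, frames=[1,3,2] (faults so far: 4)
  step 11: ref 1 -> HIT, frames=[1,3,2] (faults so far: 4)
  step 12: ref 1 -> HIT, frames=[1,3,2] (faults so far: 4)
  step 13: ref 1 -> HIT, frames=[1,3,2] (faults so far: 4)
  FIFO total faults: 4
--- LRU ---
  step 0: ref 4 -> FAULT, frames=[4,-,-] (faults so far: 1)
  step 1: ref 4 -> HIT, frames=[4,-,-] (faults so far: 1)
  step 2: ref 4 -> HIT, frames=[4,-,-] (faults so far: 1)
  step 3: ref 3 -> FAULT, frames=[4,3,-] (faults so far: 2)
  step 4: ref 3 -> HIT, frames=[4,3,-] (faults so far: 2)
  step 5: ref 4 -> HIT, frames=[4,3,-] (faults so far: 2)
  step 6: ref 4 -> HIT, frames=[4,3,-] (faults so far: 2)
  step 7: ref 2 -> FAULT, frames=[4,3,2] (faults so far: 3)
  step 8: ref 1 -> FAULT, evict 3, frames=[4,1,2] (faults so far: 4)
  step 9: ref 2 -> HIT, frames=[4,1,2] (faults so far: 4)
  step 10: ref 3 -> FAULT, evict 4, frames=[3,1,2] (faults so far: 5)
  step 11: ref 1 -> HIT, frames=[3,1,2] (faults so far: 5)
  step 12: ref 1 -> HIT, frames=[3,1,2] (faults so far: 5)
  step 13: ref 1 -> HIT, frames=[3,1,2] (faults so far: 5)
  LRU total faults: 5
--- Optimal ---
  step 0: ref 4 -> FAULT, frames=[4,-,-] (faults so far: 1)
  step 1: ref 4 -> HIT, frames=[4,-,-] (faults so far: 1)
  step 2: ref 4 -> HIT, frames=[4,-,-] (faults so far: 1)
  step 3: ref 3 -> FAULT, frames=[4,3,-] (faults so far: 2)
  step 4: ref 3 -> HIT, frames=[4,3,-] (faults so far: 2)
  step 5: ref 4 -> HIT, frames=[4,3,-] (faults so far: 2)
  step 6: ref 4 -> HIT, frames=[4,3,-] (faults so far: 2)
  step 7: ref 2 -> FAULT, frames=[4,3,2] (faults so far: 3)
  step 8: ref 1 -> FAULT, evict 4, frames=[1,3,2] (faults so far: 4)
  step 9: ref 2 -> HIT, frames=[1,3,2] (faults so far: 4)
  step 10: ref 3 -> HIT, frames=[1,3,2] (faults so far: 4)
  step 11: ref 1 -> HIT, frames=[1,3,2] (faults so far: 4)
  step 12: ref 1 -> HIT, frames=[1,3,2] (faults so far: 4)
  step 13: ref 1 -> HIT, frames=[1,3,2] (faults so far: 4)
  Optimal total faults: 4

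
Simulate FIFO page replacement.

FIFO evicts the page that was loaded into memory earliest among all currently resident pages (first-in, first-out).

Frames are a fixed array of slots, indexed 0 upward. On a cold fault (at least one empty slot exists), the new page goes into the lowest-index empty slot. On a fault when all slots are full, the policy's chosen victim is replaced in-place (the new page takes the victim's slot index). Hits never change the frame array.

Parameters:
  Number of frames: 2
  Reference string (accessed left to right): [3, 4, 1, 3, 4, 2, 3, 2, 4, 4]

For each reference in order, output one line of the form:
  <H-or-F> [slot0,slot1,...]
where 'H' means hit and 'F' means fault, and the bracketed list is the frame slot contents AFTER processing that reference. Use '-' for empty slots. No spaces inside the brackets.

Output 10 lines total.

F [3,-]
F [3,4]
F [1,4]
F [1,3]
F [4,3]
F [4,2]
F [3,2]
H [3,2]
F [3,4]
H [3,4]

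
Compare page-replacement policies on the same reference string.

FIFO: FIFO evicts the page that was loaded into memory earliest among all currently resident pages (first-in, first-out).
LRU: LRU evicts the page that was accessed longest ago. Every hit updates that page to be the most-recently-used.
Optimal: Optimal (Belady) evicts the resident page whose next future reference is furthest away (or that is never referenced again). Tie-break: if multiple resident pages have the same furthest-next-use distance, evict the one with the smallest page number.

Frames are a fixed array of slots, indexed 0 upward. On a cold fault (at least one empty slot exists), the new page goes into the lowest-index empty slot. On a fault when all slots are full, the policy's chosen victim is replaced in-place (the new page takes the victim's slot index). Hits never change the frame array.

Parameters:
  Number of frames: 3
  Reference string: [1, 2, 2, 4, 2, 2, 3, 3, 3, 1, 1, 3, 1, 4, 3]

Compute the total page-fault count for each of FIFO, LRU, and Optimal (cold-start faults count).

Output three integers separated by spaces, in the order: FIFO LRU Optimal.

--- FIFO ---
  step 0: ref 1 -> FAULT, frames=[1,-,-] (faults so far: 1)
  step 1: ref 2 -> FAULT, frames=[1,2,-] (faults so far: 2)
  step 2: ref 2 -> HIT, frames=[1,2,-] (faults so far: 2)
  step 3: ref 4 -> FAULT, frames=[1,2,4] (faults so far: 3)
  step 4: ref 2 -> HIT, frames=[1,2,4] (faults so far: 3)
  step 5: ref 2 -> HIT, frames=[1,2,4] (faults so far: 3)
  step 6: ref 3 -> FAULT, evict 1, frames=[3,2,4] (faults so far: 4)
  step 7: ref 3 -> HIT, frames=[3,2,4] (faults so far: 4)
  step 8: ref 3 -> HIT, frames=[3,2,4] (faults so far: 4)
  step 9: ref 1 -> FAULT, evict 2, frames=[3,1,4] (faults so far: 5)
  step 10: ref 1 -> HIT, frames=[3,1,4] (faults so far: 5)
  step 11: ref 3 -> HIT, frames=[3,1,4] (faults so far: 5)
  step 12: ref 1 -> HIT, frames=[3,1,4] (faults so far: 5)
  step 13: ref 4 -> HIT, frames=[3,1,4] (faults so far: 5)
  step 14: ref 3 -> HIT, frames=[3,1,4] (faults so far: 5)
  FIFO total faults: 5
--- LRU ---
  step 0: ref 1 -> FAULT, frames=[1,-,-] (faults so far: 1)
  step 1: ref 2 -> FAULT, frames=[1,2,-] (faults so far: 2)
  step 2: ref 2 -> HIT, frames=[1,2,-] (faults so far: 2)
  step 3: ref 4 -> FAULT, frames=[1,2,4] (faults so far: 3)
  step 4: ref 2 -> HIT, frames=[1,2,4] (faults so far: 3)
  step 5: ref 2 -> HIT, frames=[1,2,4] (faults so far: 3)
  step 6: ref 3 -> FAULT, evict 1, frames=[3,2,4] (faults so far: 4)
  step 7: ref 3 -> HIT, frames=[3,2,4] (faults so far: 4)
  step 8: ref 3 -> HIT, frames=[3,2,4] (faults so far: 4)
  step 9: ref 1 -> FAULT, evict 4, frames=[3,2,1] (faults so far: 5)
  step 10: ref 1 -> HIT, frames=[3,2,1] (faults so far: 5)
  step 11: ref 3 -> HIT, frames=[3,2,1] (faults so far: 5)
  step 12: ref 1 -> HIT, frames=[3,2,1] (faults so far: 5)
  step 13: ref 4 -> FAULT, evict 2, frames=[3,4,1] (faults so far: 6)
  step 14: ref 3 -> HIT, frames=[3,4,1] (faults so far: 6)
  LRU total faults: 6
--- Optimal ---
  step 0: ref 1 -> FAULT, frames=[1,-,-] (faults so far: 1)
  step 1: ref 2 -> FAULT, frames=[1,2,-] (faults so far: 2)
  step 2: ref 2 -> HIT, frames=[1,2,-] (faults so far: 2)
  step 3: ref 4 -> FAULT, frames=[1,2,4] (faults so far: 3)
  step 4: ref 2 -> HIT, frames=[1,2,4] (faults so far: 3)
  step 5: ref 2 -> HIT, frames=[1,2,4] (faults so far: 3)
  step 6: ref 3 -> FAULT, evict 2, frames=[1,3,4] (faults so far: 4)
  step 7: ref 3 -> HIT, frames=[1,3,4] (faults so far: 4)
  step 8: ref 3 -> HIT, frames=[1,3,4] (faults so far: 4)
  step 9: ref 1 -> HIT, frames=[1,3,4] (faults so far: 4)
  step 10: ref 1 -> HIT, frames=[1,3,4] (faults so far: 4)
  step 11: ref 3 -> HIT, frames=[1,3,4] (faults so far: 4)
  step 12: ref 1 -> HIT, frames=[1,3,4] (faults so far: 4)
  step 13: ref 4 -> HIT, frames=[1,3,4] (faults so far: 4)
  step 14: ref 3 -> HIT, frames=[1,3,4] (faults so far: 4)
  Optimal total faults: 4

Answer: 5 6 4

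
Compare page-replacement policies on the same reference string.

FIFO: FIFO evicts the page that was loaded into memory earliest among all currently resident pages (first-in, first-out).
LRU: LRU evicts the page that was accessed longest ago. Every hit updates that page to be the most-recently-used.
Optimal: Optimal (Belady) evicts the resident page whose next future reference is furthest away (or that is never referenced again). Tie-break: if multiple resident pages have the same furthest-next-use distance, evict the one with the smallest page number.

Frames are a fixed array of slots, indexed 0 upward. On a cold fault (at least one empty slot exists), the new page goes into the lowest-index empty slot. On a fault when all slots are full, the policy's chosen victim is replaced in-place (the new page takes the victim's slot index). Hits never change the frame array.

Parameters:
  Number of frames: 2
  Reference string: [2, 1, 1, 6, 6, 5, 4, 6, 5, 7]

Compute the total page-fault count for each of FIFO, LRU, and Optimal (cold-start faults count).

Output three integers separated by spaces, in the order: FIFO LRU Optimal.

--- FIFO ---
  step 0: ref 2 -> FAULT, frames=[2,-] (faults so far: 1)
  step 1: ref 1 -> FAULT, frames=[2,1] (faults so far: 2)
  step 2: ref 1 -> HIT, frames=[2,1] (faults so far: 2)
  step 3: ref 6 -> FAULT, evict 2, frames=[6,1] (faults so far: 3)
  step 4: ref 6 -> HIT, frames=[6,1] (faults so far: 3)
  step 5: ref 5 -> FAULT, evict 1, frames=[6,5] (faults so far: 4)
  step 6: ref 4 -> FAULT, evict 6, frames=[4,5] (faults so far: 5)
  step 7: ref 6 -> FAULT, evict 5, frames=[4,6] (faults so far: 6)
  step 8: ref 5 -> FAULT, evict 4, frames=[5,6] (faults so far: 7)
  step 9: ref 7 -> FAULT, evict 6, frames=[5,7] (faults so far: 8)
  FIFO total faults: 8
--- LRU ---
  step 0: ref 2 -> FAULT, frames=[2,-] (faults so far: 1)
  step 1: ref 1 -> FAULT, frames=[2,1] (faults so far: 2)
  step 2: ref 1 -> HIT, frames=[2,1] (faults so far: 2)
  step 3: ref 6 -> FAULT, evict 2, frames=[6,1] (faults so far: 3)
  step 4: ref 6 -> HIT, frames=[6,1] (faults so far: 3)
  step 5: ref 5 -> FAULT, evict 1, frames=[6,5] (faults so far: 4)
  step 6: ref 4 -> FAULT, evict 6, frames=[4,5] (faults so far: 5)
  step 7: ref 6 -> FAULT, evict 5, frames=[4,6] (faults so far: 6)
  step 8: ref 5 -> FAULT, evict 4, frames=[5,6] (faults so far: 7)
  step 9: ref 7 -> FAULT, evict 6, frames=[5,7] (faults so far: 8)
  LRU total faults: 8
--- Optimal ---
  step 0: ref 2 -> FAULT, frames=[2,-] (faults so far: 1)
  step 1: ref 1 -> FAULT, frames=[2,1] (faults so far: 2)
  step 2: ref 1 -> HIT, frames=[2,1] (faults so far: 2)
  step 3: ref 6 -> FAULT, evict 1, frames=[2,6] (faults so far: 3)
  step 4: ref 6 -> HIT, frames=[2,6] (faults so far: 3)
  step 5: ref 5 -> FAULT, evict 2, frames=[5,6] (faults so far: 4)
  step 6: ref 4 -> FAULT, evict 5, frames=[4,6] (faults so far: 5)
  step 7: ref 6 -> HIT, frames=[4,6] (faults so far: 5)
  step 8: ref 5 -> FAULT, evict 4, frames=[5,6] (faults so far: 6)
  step 9: ref 7 -> FAULT, evict 5, frames=[7,6] (faults so far: 7)
  Optimal total faults: 7

Answer: 8 8 7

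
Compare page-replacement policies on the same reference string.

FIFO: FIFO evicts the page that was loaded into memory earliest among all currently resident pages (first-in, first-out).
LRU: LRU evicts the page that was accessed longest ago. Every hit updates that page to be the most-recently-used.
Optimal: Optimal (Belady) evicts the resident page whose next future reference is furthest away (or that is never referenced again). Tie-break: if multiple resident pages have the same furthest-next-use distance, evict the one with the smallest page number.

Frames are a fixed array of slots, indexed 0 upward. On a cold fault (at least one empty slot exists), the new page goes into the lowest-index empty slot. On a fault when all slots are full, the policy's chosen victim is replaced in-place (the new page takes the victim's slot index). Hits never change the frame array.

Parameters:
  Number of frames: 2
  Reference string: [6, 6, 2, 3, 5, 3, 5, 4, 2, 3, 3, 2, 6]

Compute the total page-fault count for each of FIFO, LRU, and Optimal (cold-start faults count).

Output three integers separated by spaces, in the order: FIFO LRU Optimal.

Answer: 8 8 7

Derivation:
--- FIFO ---
  step 0: ref 6 -> FAULT, frames=[6,-] (faults so far: 1)
  step 1: ref 6 -> HIT, frames=[6,-] (faults so far: 1)
  step 2: ref 2 -> FAULT, frames=[6,2] (faults so far: 2)
  step 3: ref 3 -> FAULT, evict 6, frames=[3,2] (faults so far: 3)
  step 4: ref 5 -> FAULT, evict 2, frames=[3,5] (faults so far: 4)
  step 5: ref 3 -> HIT, frames=[3,5] (faults so far: 4)
  step 6: ref 5 -> HIT, frames=[3,5] (faults so far: 4)
  step 7: ref 4 -> FAULT, evict 3, frames=[4,5] (faults so far: 5)
  step 8: ref 2 -> FAULT, evict 5, frames=[4,2] (faults so far: 6)
  step 9: ref 3 -> FAULT, evict 4, frames=[3,2] (faults so far: 7)
  step 10: ref 3 -> HIT, frames=[3,2] (faults so far: 7)
  step 11: ref 2 -> HIT, frames=[3,2] (faults so far: 7)
  step 12: ref 6 -> FAULT, evict 2, frames=[3,6] (faults so far: 8)
  FIFO total faults: 8
--- LRU ---
  step 0: ref 6 -> FAULT, frames=[6,-] (faults so far: 1)
  step 1: ref 6 -> HIT, frames=[6,-] (faults so far: 1)
  step 2: ref 2 -> FAULT, frames=[6,2] (faults so far: 2)
  step 3: ref 3 -> FAULT, evict 6, frames=[3,2] (faults so far: 3)
  step 4: ref 5 -> FAULT, evict 2, frames=[3,5] (faults so far: 4)
  step 5: ref 3 -> HIT, frames=[3,5] (faults so far: 4)
  step 6: ref 5 -> HIT, frames=[3,5] (faults so far: 4)
  step 7: ref 4 -> FAULT, evict 3, frames=[4,5] (faults so far: 5)
  step 8: ref 2 -> FAULT, evict 5, frames=[4,2] (faults so far: 6)
  step 9: ref 3 -> FAULT, evict 4, frames=[3,2] (faults so far: 7)
  step 10: ref 3 -> HIT, frames=[3,2] (faults so far: 7)
  step 11: ref 2 -> HIT, frames=[3,2] (faults so far: 7)
  step 12: ref 6 -> FAULT, evict 3, frames=[6,2] (faults so far: 8)
  LRU total faults: 8
--- Optimal ---
  step 0: ref 6 -> FAULT, frames=[6,-] (faults so far: 1)
  step 1: ref 6 -> HIT, frames=[6,-] (faults so far: 1)
  step 2: ref 2 -> FAULT, frames=[6,2] (faults so far: 2)
  step 3: ref 3 -> FAULT, evict 6, frames=[3,2] (faults so far: 3)
  step 4: ref 5 -> FAULT, evict 2, frames=[3,5] (faults so far: 4)
  step 5: ref 3 -> HIT, frames=[3,5] (faults so far: 4)
  step 6: ref 5 -> HIT, frames=[3,5] (faults so far: 4)
  step 7: ref 4 -> FAULT, evict 5, frames=[3,4] (faults so far: 5)
  step 8: ref 2 -> FAULT, evict 4, frames=[3,2] (faults so far: 6)
  step 9: ref 3 -> HIT, frames=[3,2] (faults so far: 6)
  step 10: ref 3 -> HIT, frames=[3,2] (faults so far: 6)
  step 11: ref 2 -> HIT, frames=[3,2] (faults so far: 6)
  step 12: ref 6 -> FAULT, evict 2, frames=[3,6] (faults so far: 7)
  Optimal total faults: 7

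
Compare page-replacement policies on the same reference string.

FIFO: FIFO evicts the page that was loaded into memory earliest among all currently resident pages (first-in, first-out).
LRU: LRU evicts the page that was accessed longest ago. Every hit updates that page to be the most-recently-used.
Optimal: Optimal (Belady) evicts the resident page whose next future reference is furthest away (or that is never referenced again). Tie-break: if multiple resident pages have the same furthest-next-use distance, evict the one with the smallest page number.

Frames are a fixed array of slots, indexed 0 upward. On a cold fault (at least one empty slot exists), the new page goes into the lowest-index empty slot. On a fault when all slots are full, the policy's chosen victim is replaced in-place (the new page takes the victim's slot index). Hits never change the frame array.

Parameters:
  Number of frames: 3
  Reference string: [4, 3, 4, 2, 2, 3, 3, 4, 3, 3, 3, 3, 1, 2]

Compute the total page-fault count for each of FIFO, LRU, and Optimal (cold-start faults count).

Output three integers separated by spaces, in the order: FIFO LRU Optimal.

Answer: 4 5 4

Derivation:
--- FIFO ---
  step 0: ref 4 -> FAULT, frames=[4,-,-] (faults so far: 1)
  step 1: ref 3 -> FAULT, frames=[4,3,-] (faults so far: 2)
  step 2: ref 4 -> HIT, frames=[4,3,-] (faults so far: 2)
  step 3: ref 2 -> FAULT, frames=[4,3,2] (faults so far: 3)
  step 4: ref 2 -> HIT, frames=[4,3,2] (faults so far: 3)
  step 5: ref 3 -> HIT, frames=[4,3,2] (faults so far: 3)
  step 6: ref 3 -> HIT, frames=[4,3,2] (faults so far: 3)
  step 7: ref 4 -> HIT, frames=[4,3,2] (faults so far: 3)
  step 8: ref 3 -> HIT, frames=[4,3,2] (faults so far: 3)
  step 9: ref 3 -> HIT, frames=[4,3,2] (faults so far: 3)
  step 10: ref 3 -> HIT, frames=[4,3,2] (faults so far: 3)
  step 11: ref 3 -> HIT, frames=[4,3,2] (faults so far: 3)
  step 12: ref 1 -> FAULT, evict 4, frames=[1,3,2] (faults so far: 4)
  step 13: ref 2 -> HIT, frames=[1,3,2] (faults so far: 4)
  FIFO total faults: 4
--- LRU ---
  step 0: ref 4 -> FAULT, frames=[4,-,-] (faults so far: 1)
  step 1: ref 3 -> FAULT, frames=[4,3,-] (faults so far: 2)
  step 2: ref 4 -> HIT, frames=[4,3,-] (faults so far: 2)
  step 3: ref 2 -> FAULT, frames=[4,3,2] (faults so far: 3)
  step 4: ref 2 -> HIT, frames=[4,3,2] (faults so far: 3)
  step 5: ref 3 -> HIT, frames=[4,3,2] (faults so far: 3)
  step 6: ref 3 -> HIT, frames=[4,3,2] (faults so far: 3)
  step 7: ref 4 -> HIT, frames=[4,3,2] (faults so far: 3)
  step 8: ref 3 -> HIT, frames=[4,3,2] (faults so far: 3)
  step 9: ref 3 -> HIT, frames=[4,3,2] (faults so far: 3)
  step 10: ref 3 -> HIT, frames=[4,3,2] (faults so far: 3)
  step 11: ref 3 -> HIT, frames=[4,3,2] (faults so far: 3)
  step 12: ref 1 -> FAULT, evict 2, frames=[4,3,1] (faults so far: 4)
  step 13: ref 2 -> FAULT, evict 4, frames=[2,3,1] (faults so far: 5)
  LRU total faults: 5
--- Optimal ---
  step 0: ref 4 -> FAULT, frames=[4,-,-] (faults so far: 1)
  step 1: ref 3 -> FAULT, frames=[4,3,-] (faults so far: 2)
  step 2: ref 4 -> HIT, frames=[4,3,-] (faults so far: 2)
  step 3: ref 2 -> FAULT, frames=[4,3,2] (faults so far: 3)
  step 4: ref 2 -> HIT, frames=[4,3,2] (faults so far: 3)
  step 5: ref 3 -> HIT, frames=[4,3,2] (faults so far: 3)
  step 6: ref 3 -> HIT, frames=[4,3,2] (faults so far: 3)
  step 7: ref 4 -> HIT, frames=[4,3,2] (faults so far: 3)
  step 8: ref 3 -> HIT, frames=[4,3,2] (faults so far: 3)
  step 9: ref 3 -> HIT, frames=[4,3,2] (faults so far: 3)
  step 10: ref 3 -> HIT, frames=[4,3,2] (faults so far: 3)
  step 11: ref 3 -> HIT, frames=[4,3,2] (faults so far: 3)
  step 12: ref 1 -> FAULT, evict 3, frames=[4,1,2] (faults so far: 4)
  step 13: ref 2 -> HIT, frames=[4,1,2] (faults so far: 4)
  Optimal total faults: 4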